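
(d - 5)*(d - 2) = d^2 - 7*d + 10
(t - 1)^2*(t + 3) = t^3 + t^2 - 5*t + 3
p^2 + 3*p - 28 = (p - 4)*(p + 7)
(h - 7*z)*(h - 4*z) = h^2 - 11*h*z + 28*z^2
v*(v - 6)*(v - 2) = v^3 - 8*v^2 + 12*v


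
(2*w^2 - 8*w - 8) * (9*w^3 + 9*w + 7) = 18*w^5 - 72*w^4 - 54*w^3 - 58*w^2 - 128*w - 56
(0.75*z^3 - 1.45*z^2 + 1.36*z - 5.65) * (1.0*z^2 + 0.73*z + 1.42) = 0.75*z^5 - 0.9025*z^4 + 1.3665*z^3 - 6.7162*z^2 - 2.1933*z - 8.023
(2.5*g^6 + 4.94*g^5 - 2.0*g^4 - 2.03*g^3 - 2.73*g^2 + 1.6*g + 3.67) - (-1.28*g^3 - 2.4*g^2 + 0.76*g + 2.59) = 2.5*g^6 + 4.94*g^5 - 2.0*g^4 - 0.75*g^3 - 0.33*g^2 + 0.84*g + 1.08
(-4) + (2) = -2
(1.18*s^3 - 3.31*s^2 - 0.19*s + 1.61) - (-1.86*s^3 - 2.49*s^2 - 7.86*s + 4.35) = 3.04*s^3 - 0.82*s^2 + 7.67*s - 2.74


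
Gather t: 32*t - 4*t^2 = -4*t^2 + 32*t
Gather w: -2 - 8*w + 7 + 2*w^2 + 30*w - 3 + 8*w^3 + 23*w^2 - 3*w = 8*w^3 + 25*w^2 + 19*w + 2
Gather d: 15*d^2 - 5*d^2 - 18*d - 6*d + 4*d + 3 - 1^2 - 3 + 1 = 10*d^2 - 20*d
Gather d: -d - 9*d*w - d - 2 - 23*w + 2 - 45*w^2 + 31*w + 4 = d*(-9*w - 2) - 45*w^2 + 8*w + 4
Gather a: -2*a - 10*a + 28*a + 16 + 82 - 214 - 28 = 16*a - 144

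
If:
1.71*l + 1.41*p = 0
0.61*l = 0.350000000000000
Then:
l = 0.57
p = -0.70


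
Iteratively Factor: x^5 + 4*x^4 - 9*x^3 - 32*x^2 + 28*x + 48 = (x + 4)*(x^4 - 9*x^2 + 4*x + 12) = (x - 2)*(x + 4)*(x^3 + 2*x^2 - 5*x - 6) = (x - 2)*(x + 1)*(x + 4)*(x^2 + x - 6) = (x - 2)*(x + 1)*(x + 3)*(x + 4)*(x - 2)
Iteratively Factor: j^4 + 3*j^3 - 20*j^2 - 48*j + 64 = (j + 4)*(j^3 - j^2 - 16*j + 16) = (j + 4)^2*(j^2 - 5*j + 4) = (j - 4)*(j + 4)^2*(j - 1)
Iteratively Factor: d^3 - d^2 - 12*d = (d + 3)*(d^2 - 4*d) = (d - 4)*(d + 3)*(d)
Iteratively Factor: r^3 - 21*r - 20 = (r - 5)*(r^2 + 5*r + 4) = (r - 5)*(r + 1)*(r + 4)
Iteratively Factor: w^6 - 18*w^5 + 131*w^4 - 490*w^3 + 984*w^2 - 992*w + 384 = (w - 4)*(w^5 - 14*w^4 + 75*w^3 - 190*w^2 + 224*w - 96) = (w - 4)^2*(w^4 - 10*w^3 + 35*w^2 - 50*w + 24) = (w - 4)^3*(w^3 - 6*w^2 + 11*w - 6) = (w - 4)^3*(w - 3)*(w^2 - 3*w + 2) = (w - 4)^3*(w - 3)*(w - 1)*(w - 2)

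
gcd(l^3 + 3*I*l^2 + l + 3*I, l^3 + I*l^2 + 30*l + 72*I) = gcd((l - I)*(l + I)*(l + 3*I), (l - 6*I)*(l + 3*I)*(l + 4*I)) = l + 3*I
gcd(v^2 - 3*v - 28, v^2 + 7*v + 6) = 1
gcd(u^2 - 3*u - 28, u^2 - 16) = u + 4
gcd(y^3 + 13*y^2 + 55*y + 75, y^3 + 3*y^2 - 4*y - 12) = y + 3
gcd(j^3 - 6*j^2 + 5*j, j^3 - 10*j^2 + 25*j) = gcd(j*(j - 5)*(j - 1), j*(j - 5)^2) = j^2 - 5*j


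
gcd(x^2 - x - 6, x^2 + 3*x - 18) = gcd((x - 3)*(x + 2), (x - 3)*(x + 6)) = x - 3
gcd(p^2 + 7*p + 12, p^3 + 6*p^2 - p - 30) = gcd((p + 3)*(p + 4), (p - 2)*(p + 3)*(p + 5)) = p + 3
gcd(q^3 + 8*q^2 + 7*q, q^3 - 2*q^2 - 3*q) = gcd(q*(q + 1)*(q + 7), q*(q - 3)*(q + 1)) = q^2 + q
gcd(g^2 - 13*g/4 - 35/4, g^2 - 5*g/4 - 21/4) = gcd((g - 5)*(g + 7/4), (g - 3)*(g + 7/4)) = g + 7/4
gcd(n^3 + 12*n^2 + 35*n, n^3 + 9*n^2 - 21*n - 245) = n + 7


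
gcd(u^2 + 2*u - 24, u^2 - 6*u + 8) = u - 4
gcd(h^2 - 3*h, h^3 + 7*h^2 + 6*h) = h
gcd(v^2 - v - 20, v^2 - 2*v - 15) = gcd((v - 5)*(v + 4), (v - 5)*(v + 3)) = v - 5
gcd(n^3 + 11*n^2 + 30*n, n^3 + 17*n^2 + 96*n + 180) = n^2 + 11*n + 30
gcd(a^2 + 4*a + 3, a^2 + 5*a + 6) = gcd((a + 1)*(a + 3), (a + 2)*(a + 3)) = a + 3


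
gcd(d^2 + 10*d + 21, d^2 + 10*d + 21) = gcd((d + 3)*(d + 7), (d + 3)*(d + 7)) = d^2 + 10*d + 21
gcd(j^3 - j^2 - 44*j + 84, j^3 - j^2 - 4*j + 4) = j - 2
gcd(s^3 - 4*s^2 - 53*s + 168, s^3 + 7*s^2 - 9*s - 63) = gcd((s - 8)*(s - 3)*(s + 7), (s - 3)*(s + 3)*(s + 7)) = s^2 + 4*s - 21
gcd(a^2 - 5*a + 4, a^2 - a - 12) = a - 4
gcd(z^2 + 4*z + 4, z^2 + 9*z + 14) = z + 2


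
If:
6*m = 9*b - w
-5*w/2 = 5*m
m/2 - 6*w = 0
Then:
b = 0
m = 0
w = 0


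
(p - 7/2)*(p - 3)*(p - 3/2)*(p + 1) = p^4 - 7*p^3 + 49*p^2/4 + 9*p/2 - 63/4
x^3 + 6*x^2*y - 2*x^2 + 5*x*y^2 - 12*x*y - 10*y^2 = (x - 2)*(x + y)*(x + 5*y)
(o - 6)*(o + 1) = o^2 - 5*o - 6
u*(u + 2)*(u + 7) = u^3 + 9*u^2 + 14*u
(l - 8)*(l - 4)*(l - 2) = l^3 - 14*l^2 + 56*l - 64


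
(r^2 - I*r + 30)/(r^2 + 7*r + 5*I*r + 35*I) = (r - 6*I)/(r + 7)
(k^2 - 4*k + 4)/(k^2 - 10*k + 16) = (k - 2)/(k - 8)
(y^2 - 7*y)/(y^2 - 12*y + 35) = y/(y - 5)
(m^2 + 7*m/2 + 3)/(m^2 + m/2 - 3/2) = (m + 2)/(m - 1)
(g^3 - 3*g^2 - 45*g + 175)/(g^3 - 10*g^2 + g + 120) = (g^2 + 2*g - 35)/(g^2 - 5*g - 24)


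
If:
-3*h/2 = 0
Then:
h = 0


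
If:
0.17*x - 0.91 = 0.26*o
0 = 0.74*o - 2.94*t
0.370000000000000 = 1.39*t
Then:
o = 1.06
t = 0.27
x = 6.97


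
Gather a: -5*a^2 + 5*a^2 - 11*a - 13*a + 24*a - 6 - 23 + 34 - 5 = 0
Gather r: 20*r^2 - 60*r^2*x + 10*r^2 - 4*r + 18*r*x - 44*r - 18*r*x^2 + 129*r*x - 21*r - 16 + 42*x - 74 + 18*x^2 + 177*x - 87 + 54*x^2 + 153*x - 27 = r^2*(30 - 60*x) + r*(-18*x^2 + 147*x - 69) + 72*x^2 + 372*x - 204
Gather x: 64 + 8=72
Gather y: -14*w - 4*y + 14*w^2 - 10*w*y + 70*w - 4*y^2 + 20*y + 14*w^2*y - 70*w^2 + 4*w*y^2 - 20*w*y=-56*w^2 + 56*w + y^2*(4*w - 4) + y*(14*w^2 - 30*w + 16)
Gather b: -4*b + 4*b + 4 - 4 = 0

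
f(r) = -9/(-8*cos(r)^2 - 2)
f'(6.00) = -0.44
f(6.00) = 0.96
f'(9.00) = -0.72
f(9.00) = 1.04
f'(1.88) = -5.56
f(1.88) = 3.28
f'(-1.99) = 4.84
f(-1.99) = 2.71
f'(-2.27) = 2.51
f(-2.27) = 1.69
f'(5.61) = -1.48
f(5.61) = 1.31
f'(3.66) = 0.96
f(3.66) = 1.12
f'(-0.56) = -1.08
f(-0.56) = 1.16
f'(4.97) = -5.59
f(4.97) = 3.57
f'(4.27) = 4.64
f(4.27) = 2.60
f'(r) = 144*sin(r)*cos(r)/(-8*cos(r)^2 - 2)^2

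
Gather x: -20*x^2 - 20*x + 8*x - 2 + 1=-20*x^2 - 12*x - 1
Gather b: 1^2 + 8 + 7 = 16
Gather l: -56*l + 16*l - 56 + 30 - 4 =-40*l - 30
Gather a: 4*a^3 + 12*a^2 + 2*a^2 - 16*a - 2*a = 4*a^3 + 14*a^2 - 18*a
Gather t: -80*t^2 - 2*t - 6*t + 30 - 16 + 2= -80*t^2 - 8*t + 16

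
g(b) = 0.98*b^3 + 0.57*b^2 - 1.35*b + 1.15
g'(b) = 2.94*b^2 + 1.14*b - 1.35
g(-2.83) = -12.68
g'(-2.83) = 18.97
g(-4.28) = -59.47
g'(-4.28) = 47.63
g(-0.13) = 1.33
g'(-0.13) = -1.45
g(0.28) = 0.84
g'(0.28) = -0.80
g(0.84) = 1.00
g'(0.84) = 1.68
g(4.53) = 97.83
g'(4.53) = 64.15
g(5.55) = 178.75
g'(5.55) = 95.54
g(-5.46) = -134.00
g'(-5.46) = 80.07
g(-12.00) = -1594.01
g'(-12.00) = 408.33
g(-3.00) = -16.13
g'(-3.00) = 21.69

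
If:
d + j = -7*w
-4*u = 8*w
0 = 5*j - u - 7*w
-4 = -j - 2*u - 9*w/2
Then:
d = -64/3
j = 8/3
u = -16/3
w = 8/3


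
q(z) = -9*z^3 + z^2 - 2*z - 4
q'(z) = -27*z^2 + 2*z - 2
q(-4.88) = 1075.50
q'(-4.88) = -654.75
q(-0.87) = 4.42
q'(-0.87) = -24.18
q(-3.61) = 439.67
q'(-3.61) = -361.09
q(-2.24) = 106.65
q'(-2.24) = -141.96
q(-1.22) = 16.27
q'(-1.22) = -44.63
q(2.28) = -110.03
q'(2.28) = -137.80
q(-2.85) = 218.16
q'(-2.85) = -227.01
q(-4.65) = 931.82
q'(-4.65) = -595.11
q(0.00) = -4.00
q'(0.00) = -2.00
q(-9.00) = 6656.00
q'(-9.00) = -2207.00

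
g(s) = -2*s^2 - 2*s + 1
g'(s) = -4*s - 2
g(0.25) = 0.38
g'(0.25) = -3.00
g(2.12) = -12.23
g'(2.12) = -10.48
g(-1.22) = 0.46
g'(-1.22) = 2.88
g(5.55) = -71.70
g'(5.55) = -24.20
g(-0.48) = 1.50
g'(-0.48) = -0.08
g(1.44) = -6.03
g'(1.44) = -7.76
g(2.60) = -17.72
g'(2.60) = -12.40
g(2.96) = -22.44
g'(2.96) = -13.84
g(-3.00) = -11.00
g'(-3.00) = 10.00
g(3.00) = -23.00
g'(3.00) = -14.00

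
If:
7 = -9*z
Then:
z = -7/9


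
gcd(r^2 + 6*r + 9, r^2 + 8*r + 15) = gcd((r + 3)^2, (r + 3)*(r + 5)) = r + 3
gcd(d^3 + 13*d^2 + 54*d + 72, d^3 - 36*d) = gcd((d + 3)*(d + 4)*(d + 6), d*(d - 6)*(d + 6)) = d + 6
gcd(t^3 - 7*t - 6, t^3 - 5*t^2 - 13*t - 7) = t + 1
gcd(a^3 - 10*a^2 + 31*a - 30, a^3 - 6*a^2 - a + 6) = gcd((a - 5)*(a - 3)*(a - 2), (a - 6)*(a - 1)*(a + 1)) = 1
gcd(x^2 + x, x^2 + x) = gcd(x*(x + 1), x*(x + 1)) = x^2 + x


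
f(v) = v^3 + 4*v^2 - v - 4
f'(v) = 3*v^2 + 8*v - 1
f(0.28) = -3.94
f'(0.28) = 1.48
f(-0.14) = -3.78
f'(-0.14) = -2.06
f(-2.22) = 6.99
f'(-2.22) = -3.97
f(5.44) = 269.92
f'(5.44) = 131.30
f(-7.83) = -230.98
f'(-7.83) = 120.29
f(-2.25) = 7.11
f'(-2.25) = -3.81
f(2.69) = 41.72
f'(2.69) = 42.23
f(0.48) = -3.45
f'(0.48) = 3.53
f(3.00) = 56.00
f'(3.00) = 50.00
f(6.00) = 350.00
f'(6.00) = 155.00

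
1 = 1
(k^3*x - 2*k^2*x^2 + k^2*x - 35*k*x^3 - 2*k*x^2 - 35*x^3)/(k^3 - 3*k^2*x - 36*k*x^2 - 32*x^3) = x*(-k^3 + 2*k^2*x - k^2 + 35*k*x^2 + 2*k*x + 35*x^2)/(-k^3 + 3*k^2*x + 36*k*x^2 + 32*x^3)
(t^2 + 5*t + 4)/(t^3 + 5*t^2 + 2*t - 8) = (t + 1)/(t^2 + t - 2)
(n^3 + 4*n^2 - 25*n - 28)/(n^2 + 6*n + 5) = (n^2 + 3*n - 28)/(n + 5)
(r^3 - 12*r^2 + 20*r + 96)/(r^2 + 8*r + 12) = (r^2 - 14*r + 48)/(r + 6)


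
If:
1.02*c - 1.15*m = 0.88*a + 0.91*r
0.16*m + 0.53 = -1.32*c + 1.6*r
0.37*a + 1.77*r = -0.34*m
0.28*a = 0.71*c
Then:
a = -0.74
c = -0.29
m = 0.22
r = 0.11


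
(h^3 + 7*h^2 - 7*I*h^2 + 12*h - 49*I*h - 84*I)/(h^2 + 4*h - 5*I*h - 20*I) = (h^2 + h*(3 - 7*I) - 21*I)/(h - 5*I)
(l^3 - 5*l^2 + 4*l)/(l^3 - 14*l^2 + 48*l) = (l^2 - 5*l + 4)/(l^2 - 14*l + 48)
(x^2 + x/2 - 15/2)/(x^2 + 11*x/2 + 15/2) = (2*x - 5)/(2*x + 5)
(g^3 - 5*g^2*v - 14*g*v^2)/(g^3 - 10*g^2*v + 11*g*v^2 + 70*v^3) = g/(g - 5*v)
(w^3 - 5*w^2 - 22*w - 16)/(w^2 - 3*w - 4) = (w^2 - 6*w - 16)/(w - 4)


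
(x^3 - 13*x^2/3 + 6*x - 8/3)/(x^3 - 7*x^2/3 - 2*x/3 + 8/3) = (x - 1)/(x + 1)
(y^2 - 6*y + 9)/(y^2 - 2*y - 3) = (y - 3)/(y + 1)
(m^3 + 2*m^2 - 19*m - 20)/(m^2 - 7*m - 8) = (m^2 + m - 20)/(m - 8)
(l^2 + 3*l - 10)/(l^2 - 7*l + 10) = (l + 5)/(l - 5)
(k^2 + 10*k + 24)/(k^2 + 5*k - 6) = (k + 4)/(k - 1)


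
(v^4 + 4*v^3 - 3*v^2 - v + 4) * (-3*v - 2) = -3*v^5 - 14*v^4 + v^3 + 9*v^2 - 10*v - 8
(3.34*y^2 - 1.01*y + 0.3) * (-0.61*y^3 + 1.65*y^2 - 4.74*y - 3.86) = -2.0374*y^5 + 6.1271*y^4 - 17.6811*y^3 - 7.61*y^2 + 2.4766*y - 1.158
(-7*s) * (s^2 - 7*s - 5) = -7*s^3 + 49*s^2 + 35*s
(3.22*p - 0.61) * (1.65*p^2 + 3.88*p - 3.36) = 5.313*p^3 + 11.4871*p^2 - 13.186*p + 2.0496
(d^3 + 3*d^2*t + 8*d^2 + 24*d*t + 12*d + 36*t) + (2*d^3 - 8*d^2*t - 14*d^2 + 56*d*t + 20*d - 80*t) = 3*d^3 - 5*d^2*t - 6*d^2 + 80*d*t + 32*d - 44*t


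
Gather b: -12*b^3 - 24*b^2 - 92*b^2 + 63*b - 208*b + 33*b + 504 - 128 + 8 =-12*b^3 - 116*b^2 - 112*b + 384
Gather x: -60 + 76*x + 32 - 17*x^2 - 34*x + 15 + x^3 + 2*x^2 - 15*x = x^3 - 15*x^2 + 27*x - 13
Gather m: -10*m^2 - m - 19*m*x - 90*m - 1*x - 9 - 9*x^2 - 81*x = -10*m^2 + m*(-19*x - 91) - 9*x^2 - 82*x - 9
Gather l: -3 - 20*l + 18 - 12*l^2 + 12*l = -12*l^2 - 8*l + 15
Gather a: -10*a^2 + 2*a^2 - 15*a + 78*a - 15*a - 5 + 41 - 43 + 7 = -8*a^2 + 48*a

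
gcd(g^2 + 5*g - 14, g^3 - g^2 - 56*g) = g + 7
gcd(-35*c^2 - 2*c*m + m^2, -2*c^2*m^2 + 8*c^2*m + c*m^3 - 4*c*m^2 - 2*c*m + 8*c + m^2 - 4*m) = 1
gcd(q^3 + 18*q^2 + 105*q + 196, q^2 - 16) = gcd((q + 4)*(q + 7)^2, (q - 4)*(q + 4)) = q + 4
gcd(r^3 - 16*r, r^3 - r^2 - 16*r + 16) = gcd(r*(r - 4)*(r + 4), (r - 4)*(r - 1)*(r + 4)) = r^2 - 16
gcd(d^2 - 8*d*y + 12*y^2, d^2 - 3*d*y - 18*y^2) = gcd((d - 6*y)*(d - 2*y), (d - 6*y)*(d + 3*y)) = -d + 6*y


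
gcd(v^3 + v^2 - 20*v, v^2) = v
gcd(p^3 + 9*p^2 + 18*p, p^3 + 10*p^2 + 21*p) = p^2 + 3*p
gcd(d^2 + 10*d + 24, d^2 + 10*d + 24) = d^2 + 10*d + 24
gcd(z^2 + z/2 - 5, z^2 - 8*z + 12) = z - 2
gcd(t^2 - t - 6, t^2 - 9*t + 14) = 1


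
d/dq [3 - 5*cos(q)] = 5*sin(q)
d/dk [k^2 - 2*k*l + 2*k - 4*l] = 2*k - 2*l + 2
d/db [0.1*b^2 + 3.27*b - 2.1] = 0.2*b + 3.27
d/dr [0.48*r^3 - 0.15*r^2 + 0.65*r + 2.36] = 1.44*r^2 - 0.3*r + 0.65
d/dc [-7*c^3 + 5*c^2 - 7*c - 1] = -21*c^2 + 10*c - 7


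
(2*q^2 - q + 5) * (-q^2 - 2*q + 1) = -2*q^4 - 3*q^3 - q^2 - 11*q + 5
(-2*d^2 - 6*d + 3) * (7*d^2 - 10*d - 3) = -14*d^4 - 22*d^3 + 87*d^2 - 12*d - 9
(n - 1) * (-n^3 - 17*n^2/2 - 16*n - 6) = -n^4 - 15*n^3/2 - 15*n^2/2 + 10*n + 6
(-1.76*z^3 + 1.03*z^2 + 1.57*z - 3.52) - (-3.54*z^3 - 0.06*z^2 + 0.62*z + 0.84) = 1.78*z^3 + 1.09*z^2 + 0.95*z - 4.36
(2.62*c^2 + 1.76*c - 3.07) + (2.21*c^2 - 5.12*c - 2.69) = 4.83*c^2 - 3.36*c - 5.76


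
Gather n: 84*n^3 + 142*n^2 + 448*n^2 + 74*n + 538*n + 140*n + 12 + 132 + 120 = 84*n^3 + 590*n^2 + 752*n + 264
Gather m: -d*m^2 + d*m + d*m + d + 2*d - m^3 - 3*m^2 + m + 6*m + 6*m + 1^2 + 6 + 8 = 3*d - m^3 + m^2*(-d - 3) + m*(2*d + 13) + 15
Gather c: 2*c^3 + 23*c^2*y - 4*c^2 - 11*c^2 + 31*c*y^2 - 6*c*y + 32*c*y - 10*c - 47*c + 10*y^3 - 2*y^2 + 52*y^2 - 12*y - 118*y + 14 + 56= 2*c^3 + c^2*(23*y - 15) + c*(31*y^2 + 26*y - 57) + 10*y^3 + 50*y^2 - 130*y + 70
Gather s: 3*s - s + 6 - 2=2*s + 4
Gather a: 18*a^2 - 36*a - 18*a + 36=18*a^2 - 54*a + 36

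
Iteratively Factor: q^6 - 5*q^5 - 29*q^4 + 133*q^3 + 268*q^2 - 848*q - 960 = (q - 5)*(q^5 - 29*q^3 - 12*q^2 + 208*q + 192) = (q - 5)*(q + 3)*(q^4 - 3*q^3 - 20*q^2 + 48*q + 64) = (q - 5)*(q - 4)*(q + 3)*(q^3 + q^2 - 16*q - 16) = (q - 5)*(q - 4)^2*(q + 3)*(q^2 + 5*q + 4) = (q - 5)*(q - 4)^2*(q + 1)*(q + 3)*(q + 4)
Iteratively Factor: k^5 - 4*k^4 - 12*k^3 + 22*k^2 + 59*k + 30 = (k + 1)*(k^4 - 5*k^3 - 7*k^2 + 29*k + 30) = (k - 3)*(k + 1)*(k^3 - 2*k^2 - 13*k - 10) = (k - 3)*(k + 1)^2*(k^2 - 3*k - 10) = (k - 5)*(k - 3)*(k + 1)^2*(k + 2)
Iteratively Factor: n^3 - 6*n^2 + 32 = (n + 2)*(n^2 - 8*n + 16) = (n - 4)*(n + 2)*(n - 4)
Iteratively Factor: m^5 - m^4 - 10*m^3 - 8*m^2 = (m + 2)*(m^4 - 3*m^3 - 4*m^2) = m*(m + 2)*(m^3 - 3*m^2 - 4*m) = m*(m + 1)*(m + 2)*(m^2 - 4*m) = m*(m - 4)*(m + 1)*(m + 2)*(m)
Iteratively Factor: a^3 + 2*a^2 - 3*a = (a + 3)*(a^2 - a) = a*(a + 3)*(a - 1)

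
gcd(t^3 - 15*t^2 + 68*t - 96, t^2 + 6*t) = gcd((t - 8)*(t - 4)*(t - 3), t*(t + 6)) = 1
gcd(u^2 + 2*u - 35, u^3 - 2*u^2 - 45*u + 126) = u + 7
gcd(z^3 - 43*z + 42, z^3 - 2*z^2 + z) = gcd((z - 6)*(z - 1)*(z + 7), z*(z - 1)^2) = z - 1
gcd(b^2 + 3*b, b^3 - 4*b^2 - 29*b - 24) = b + 3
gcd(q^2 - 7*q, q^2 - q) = q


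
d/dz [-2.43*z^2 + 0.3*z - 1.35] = 0.3 - 4.86*z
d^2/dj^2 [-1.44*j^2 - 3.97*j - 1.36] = -2.88000000000000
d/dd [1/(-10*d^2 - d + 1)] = (20*d + 1)/(10*d^2 + d - 1)^2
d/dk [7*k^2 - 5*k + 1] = 14*k - 5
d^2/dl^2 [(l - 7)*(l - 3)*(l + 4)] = 6*l - 12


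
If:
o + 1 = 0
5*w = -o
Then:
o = -1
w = 1/5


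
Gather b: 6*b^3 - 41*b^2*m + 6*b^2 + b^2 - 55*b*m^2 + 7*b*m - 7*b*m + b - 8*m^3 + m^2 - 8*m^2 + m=6*b^3 + b^2*(7 - 41*m) + b*(1 - 55*m^2) - 8*m^3 - 7*m^2 + m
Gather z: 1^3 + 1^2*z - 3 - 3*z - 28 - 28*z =-30*z - 30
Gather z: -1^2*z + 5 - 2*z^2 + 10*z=-2*z^2 + 9*z + 5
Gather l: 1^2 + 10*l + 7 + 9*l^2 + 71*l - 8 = 9*l^2 + 81*l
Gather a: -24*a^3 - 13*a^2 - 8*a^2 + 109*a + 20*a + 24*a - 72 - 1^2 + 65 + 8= -24*a^3 - 21*a^2 + 153*a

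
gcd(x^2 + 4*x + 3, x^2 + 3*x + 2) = x + 1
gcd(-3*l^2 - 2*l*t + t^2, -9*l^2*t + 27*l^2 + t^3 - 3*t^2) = -3*l + t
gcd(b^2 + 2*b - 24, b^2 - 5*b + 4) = b - 4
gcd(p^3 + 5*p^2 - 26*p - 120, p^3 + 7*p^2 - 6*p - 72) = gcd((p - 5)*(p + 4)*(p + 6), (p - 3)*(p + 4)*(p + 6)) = p^2 + 10*p + 24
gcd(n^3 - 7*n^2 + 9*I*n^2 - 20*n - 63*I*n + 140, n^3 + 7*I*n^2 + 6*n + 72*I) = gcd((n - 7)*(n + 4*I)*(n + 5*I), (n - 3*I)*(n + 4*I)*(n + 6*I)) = n + 4*I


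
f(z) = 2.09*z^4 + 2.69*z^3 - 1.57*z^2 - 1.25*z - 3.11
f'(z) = 8.36*z^3 + 8.07*z^2 - 3.14*z - 1.25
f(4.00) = 673.97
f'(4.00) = 650.35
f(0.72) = -3.26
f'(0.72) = 3.79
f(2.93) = 201.45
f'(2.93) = 269.12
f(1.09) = 0.10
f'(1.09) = 15.74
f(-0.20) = -2.94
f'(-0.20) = -0.37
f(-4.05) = 359.80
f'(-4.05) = -411.52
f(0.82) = -2.76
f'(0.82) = 6.21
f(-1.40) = -3.79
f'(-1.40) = -3.98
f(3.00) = 220.93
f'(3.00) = 287.68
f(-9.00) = 11632.45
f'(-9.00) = -5413.76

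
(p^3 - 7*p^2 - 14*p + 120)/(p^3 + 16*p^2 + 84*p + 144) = (p^2 - 11*p + 30)/(p^2 + 12*p + 36)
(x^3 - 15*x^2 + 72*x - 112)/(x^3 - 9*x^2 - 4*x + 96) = (x^2 - 11*x + 28)/(x^2 - 5*x - 24)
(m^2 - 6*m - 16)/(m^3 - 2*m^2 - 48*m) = (m + 2)/(m*(m + 6))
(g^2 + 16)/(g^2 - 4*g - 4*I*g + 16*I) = (g + 4*I)/(g - 4)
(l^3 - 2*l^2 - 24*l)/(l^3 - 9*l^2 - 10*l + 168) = l/(l - 7)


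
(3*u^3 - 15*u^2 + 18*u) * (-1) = -3*u^3 + 15*u^2 - 18*u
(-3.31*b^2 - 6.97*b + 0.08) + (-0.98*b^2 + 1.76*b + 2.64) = -4.29*b^2 - 5.21*b + 2.72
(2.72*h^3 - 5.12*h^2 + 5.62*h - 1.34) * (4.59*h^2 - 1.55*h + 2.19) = 12.4848*h^5 - 27.7168*h^4 + 39.6886*h^3 - 26.0744*h^2 + 14.3848*h - 2.9346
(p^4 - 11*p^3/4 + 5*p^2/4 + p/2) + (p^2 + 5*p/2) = p^4 - 11*p^3/4 + 9*p^2/4 + 3*p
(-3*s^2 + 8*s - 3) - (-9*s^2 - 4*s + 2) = 6*s^2 + 12*s - 5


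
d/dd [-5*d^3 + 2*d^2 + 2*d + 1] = -15*d^2 + 4*d + 2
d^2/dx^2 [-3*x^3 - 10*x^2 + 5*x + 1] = -18*x - 20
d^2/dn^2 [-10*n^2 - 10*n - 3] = -20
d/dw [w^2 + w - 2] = 2*w + 1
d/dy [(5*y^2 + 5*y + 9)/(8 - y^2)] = (5*y^2 + 98*y + 40)/(y^4 - 16*y^2 + 64)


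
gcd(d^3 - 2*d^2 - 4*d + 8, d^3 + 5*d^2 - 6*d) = 1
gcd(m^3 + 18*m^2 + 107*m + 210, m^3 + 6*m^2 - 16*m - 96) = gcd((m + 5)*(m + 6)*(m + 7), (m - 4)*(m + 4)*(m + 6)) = m + 6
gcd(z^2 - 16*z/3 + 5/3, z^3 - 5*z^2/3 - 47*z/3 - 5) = z - 5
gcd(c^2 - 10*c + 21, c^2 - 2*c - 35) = c - 7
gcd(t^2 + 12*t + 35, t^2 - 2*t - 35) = t + 5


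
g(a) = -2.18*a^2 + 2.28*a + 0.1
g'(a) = 2.28 - 4.36*a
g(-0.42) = -1.24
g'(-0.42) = 4.11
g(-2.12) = -14.53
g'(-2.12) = 11.52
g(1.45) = -1.18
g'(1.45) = -4.04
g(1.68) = -2.22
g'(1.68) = -5.04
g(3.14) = -14.23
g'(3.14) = -11.41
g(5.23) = -47.60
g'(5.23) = -20.52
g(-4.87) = -62.71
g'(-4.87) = 23.51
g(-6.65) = -111.47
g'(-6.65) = 31.27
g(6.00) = -64.70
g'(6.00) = -23.88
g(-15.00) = -524.60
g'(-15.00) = 67.68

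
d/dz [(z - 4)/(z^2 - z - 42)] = (z^2 - z - (z - 4)*(2*z - 1) - 42)/(-z^2 + z + 42)^2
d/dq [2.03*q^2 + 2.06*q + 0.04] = 4.06*q + 2.06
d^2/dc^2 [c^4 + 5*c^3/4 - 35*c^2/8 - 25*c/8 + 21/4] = 12*c^2 + 15*c/2 - 35/4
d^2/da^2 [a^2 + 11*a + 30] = 2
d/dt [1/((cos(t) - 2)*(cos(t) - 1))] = (2*cos(t) - 3)*sin(t)/((cos(t) - 2)^2*(cos(t) - 1)^2)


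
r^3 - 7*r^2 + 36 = (r - 6)*(r - 3)*(r + 2)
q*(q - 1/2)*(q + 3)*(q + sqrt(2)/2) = q^4 + sqrt(2)*q^3/2 + 5*q^3/2 - 3*q^2/2 + 5*sqrt(2)*q^2/4 - 3*sqrt(2)*q/4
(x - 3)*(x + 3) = x^2 - 9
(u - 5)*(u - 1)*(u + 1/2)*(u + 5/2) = u^4 - 3*u^3 - 47*u^2/4 + 15*u/2 + 25/4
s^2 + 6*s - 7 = (s - 1)*(s + 7)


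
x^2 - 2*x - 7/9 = (x - 7/3)*(x + 1/3)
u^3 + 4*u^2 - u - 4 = (u - 1)*(u + 1)*(u + 4)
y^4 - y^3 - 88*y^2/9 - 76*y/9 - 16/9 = (y - 4)*(y + 1/3)*(y + 2/3)*(y + 2)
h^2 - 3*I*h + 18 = (h - 6*I)*(h + 3*I)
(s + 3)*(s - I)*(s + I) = s^3 + 3*s^2 + s + 3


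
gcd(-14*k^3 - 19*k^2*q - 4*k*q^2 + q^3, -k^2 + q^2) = k + q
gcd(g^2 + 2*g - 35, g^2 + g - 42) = g + 7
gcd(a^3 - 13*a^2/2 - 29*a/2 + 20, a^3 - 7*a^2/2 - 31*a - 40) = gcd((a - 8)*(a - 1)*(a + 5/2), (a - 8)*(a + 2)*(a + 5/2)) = a^2 - 11*a/2 - 20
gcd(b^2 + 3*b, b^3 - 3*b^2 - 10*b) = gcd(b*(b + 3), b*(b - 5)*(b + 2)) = b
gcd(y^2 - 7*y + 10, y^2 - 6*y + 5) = y - 5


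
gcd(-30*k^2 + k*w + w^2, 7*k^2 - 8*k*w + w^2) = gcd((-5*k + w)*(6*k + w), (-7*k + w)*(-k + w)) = 1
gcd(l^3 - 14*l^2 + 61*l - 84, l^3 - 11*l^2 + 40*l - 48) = l^2 - 7*l + 12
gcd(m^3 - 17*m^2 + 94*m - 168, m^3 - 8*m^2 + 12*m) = m - 6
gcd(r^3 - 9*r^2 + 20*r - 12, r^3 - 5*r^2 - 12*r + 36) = r^2 - 8*r + 12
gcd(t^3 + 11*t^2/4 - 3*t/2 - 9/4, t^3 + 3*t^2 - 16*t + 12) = t - 1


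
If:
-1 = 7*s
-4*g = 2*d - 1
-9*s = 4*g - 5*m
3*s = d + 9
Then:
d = -66/7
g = 139/28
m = 26/7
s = -1/7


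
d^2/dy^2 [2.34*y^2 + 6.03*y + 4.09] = 4.68000000000000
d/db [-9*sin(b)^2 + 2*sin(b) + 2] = 2*(1 - 9*sin(b))*cos(b)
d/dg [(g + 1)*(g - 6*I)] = 2*g + 1 - 6*I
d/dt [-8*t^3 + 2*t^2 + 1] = 4*t*(1 - 6*t)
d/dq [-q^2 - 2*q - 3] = -2*q - 2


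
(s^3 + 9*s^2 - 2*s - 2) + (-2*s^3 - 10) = -s^3 + 9*s^2 - 2*s - 12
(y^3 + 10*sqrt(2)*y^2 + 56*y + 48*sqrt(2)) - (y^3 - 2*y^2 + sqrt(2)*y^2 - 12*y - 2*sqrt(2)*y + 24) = 2*y^2 + 9*sqrt(2)*y^2 + 2*sqrt(2)*y + 68*y - 24 + 48*sqrt(2)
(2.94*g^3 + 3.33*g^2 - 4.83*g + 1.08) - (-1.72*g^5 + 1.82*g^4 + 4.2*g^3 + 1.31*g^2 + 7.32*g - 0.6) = 1.72*g^5 - 1.82*g^4 - 1.26*g^3 + 2.02*g^2 - 12.15*g + 1.68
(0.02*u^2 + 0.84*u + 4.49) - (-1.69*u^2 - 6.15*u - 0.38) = 1.71*u^2 + 6.99*u + 4.87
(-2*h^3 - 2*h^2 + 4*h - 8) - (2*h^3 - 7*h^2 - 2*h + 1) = -4*h^3 + 5*h^2 + 6*h - 9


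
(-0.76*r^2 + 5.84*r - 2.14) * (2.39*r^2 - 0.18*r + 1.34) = -1.8164*r^4 + 14.0944*r^3 - 7.1842*r^2 + 8.2108*r - 2.8676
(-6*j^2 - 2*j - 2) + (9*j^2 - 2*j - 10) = 3*j^2 - 4*j - 12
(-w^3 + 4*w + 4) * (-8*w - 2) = 8*w^4 + 2*w^3 - 32*w^2 - 40*w - 8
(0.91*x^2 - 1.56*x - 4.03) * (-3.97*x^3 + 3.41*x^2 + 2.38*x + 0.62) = -3.6127*x^5 + 9.2963*x^4 + 12.8453*x^3 - 16.8909*x^2 - 10.5586*x - 2.4986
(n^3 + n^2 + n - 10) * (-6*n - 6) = -6*n^4 - 12*n^3 - 12*n^2 + 54*n + 60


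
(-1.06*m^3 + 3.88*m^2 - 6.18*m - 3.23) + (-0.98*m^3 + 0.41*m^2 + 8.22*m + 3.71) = -2.04*m^3 + 4.29*m^2 + 2.04*m + 0.48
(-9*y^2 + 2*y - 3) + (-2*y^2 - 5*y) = -11*y^2 - 3*y - 3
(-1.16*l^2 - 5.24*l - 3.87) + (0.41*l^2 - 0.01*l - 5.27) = -0.75*l^2 - 5.25*l - 9.14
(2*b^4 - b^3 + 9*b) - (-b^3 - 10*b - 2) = 2*b^4 + 19*b + 2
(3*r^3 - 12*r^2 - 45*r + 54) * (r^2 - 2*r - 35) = 3*r^5 - 18*r^4 - 126*r^3 + 564*r^2 + 1467*r - 1890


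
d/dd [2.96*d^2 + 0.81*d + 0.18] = 5.92*d + 0.81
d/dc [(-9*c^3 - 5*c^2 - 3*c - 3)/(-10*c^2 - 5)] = (18*c^4 + 21*c^2 - 2*c + 3)/(5*(4*c^4 + 4*c^2 + 1))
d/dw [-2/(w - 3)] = 2/(w - 3)^2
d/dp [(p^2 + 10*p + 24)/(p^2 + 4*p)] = -6/p^2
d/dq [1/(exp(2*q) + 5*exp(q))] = (-2*exp(q) - 5)*exp(-q)/(exp(q) + 5)^2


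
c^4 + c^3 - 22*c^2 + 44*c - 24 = (c - 2)^2*(c - 1)*(c + 6)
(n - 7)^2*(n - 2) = n^3 - 16*n^2 + 77*n - 98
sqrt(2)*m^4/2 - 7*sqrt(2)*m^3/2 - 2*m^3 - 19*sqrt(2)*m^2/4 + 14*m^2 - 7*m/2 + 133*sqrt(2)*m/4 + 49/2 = (m - 7)*(m - 7*sqrt(2)/2)*(m + sqrt(2))*(sqrt(2)*m/2 + 1/2)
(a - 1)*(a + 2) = a^2 + a - 2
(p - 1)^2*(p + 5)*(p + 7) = p^4 + 10*p^3 + 12*p^2 - 58*p + 35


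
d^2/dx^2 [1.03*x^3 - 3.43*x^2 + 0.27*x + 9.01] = 6.18*x - 6.86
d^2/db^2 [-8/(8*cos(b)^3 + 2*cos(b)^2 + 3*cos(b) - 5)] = 8*(-(9*cos(b) + 4*cos(2*b) + 18*cos(3*b))*(9*cos(b) + cos(2*b) + 2*cos(3*b) - 4) - 2*(24*cos(b)^2 + 4*cos(b) + 3)^2*sin(b)^2)/(9*cos(b) + cos(2*b) + 2*cos(3*b) - 4)^3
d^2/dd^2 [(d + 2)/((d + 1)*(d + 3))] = 2*(d^3 + 6*d^2 + 15*d + 14)/(d^6 + 12*d^5 + 57*d^4 + 136*d^3 + 171*d^2 + 108*d + 27)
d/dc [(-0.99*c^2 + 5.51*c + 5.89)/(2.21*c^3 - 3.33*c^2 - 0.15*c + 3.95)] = (2.1879*c^4 - 24.3542*c^3 - 20.5539*c^2 + 31.4064*c + 22.648)/(4.8841*c^6 - 14.7186*c^5 + 10.4259*c^4 + 18.458*c^3 - 26.2845*c^2 - 1.185*c + 15.6025)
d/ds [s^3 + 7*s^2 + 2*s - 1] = 3*s^2 + 14*s + 2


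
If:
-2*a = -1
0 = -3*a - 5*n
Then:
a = 1/2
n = -3/10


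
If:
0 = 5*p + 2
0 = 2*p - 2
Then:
No Solution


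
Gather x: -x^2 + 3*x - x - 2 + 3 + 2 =-x^2 + 2*x + 3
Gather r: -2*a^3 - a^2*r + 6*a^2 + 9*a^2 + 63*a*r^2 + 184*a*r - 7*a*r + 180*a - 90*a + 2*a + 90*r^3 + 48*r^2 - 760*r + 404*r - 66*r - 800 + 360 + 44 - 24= -2*a^3 + 15*a^2 + 92*a + 90*r^3 + r^2*(63*a + 48) + r*(-a^2 + 177*a - 422) - 420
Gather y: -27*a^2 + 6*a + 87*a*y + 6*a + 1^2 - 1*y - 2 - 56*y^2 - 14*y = -27*a^2 + 12*a - 56*y^2 + y*(87*a - 15) - 1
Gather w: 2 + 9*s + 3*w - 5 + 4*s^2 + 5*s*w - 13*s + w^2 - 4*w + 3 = 4*s^2 - 4*s + w^2 + w*(5*s - 1)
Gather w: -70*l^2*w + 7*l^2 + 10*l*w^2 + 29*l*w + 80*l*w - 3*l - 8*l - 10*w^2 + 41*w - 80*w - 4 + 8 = 7*l^2 - 11*l + w^2*(10*l - 10) + w*(-70*l^2 + 109*l - 39) + 4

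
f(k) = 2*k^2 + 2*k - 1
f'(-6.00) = -22.00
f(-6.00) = 59.00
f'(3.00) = 14.00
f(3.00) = 23.00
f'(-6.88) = -25.52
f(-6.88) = 79.91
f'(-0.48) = 0.08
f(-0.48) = -1.50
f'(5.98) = 25.92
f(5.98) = 82.48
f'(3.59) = 16.36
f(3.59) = 31.96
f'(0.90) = 5.60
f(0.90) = 2.42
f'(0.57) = 4.28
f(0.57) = 0.79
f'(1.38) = 7.52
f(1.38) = 5.57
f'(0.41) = 3.64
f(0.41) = 0.16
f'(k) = 4*k + 2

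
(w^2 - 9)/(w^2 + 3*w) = (w - 3)/w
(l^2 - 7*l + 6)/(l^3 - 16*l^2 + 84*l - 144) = (l - 1)/(l^2 - 10*l + 24)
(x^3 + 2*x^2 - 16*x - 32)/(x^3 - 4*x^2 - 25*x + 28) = (x^2 - 2*x - 8)/(x^2 - 8*x + 7)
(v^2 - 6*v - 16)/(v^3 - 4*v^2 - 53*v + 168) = (v + 2)/(v^2 + 4*v - 21)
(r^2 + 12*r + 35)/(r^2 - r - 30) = (r + 7)/(r - 6)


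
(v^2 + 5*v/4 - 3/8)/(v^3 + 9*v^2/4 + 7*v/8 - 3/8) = 1/(v + 1)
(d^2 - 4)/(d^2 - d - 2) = (d + 2)/(d + 1)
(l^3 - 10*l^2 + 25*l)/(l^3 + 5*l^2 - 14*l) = (l^2 - 10*l + 25)/(l^2 + 5*l - 14)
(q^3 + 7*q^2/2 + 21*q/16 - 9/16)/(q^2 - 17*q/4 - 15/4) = (4*q^2 + 11*q - 3)/(4*(q - 5))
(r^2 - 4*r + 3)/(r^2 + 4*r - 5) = (r - 3)/(r + 5)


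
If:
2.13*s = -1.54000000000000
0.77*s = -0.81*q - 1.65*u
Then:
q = 0.68730075928824 - 2.03703703703704*u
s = -0.72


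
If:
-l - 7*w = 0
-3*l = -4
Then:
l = 4/3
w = -4/21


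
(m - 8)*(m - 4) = m^2 - 12*m + 32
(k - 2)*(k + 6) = k^2 + 4*k - 12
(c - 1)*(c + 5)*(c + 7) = c^3 + 11*c^2 + 23*c - 35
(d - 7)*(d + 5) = d^2 - 2*d - 35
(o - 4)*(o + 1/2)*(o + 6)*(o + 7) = o^4 + 19*o^3/2 - 11*o^2/2 - 173*o - 84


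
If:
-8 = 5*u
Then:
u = -8/5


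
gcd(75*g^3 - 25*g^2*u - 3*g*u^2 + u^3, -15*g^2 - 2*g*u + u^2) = -5*g + u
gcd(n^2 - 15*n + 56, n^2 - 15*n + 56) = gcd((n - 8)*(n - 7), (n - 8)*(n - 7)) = n^2 - 15*n + 56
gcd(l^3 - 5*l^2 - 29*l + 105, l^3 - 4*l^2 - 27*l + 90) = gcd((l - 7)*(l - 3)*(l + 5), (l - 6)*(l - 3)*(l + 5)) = l^2 + 2*l - 15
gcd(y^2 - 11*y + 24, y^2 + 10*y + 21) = 1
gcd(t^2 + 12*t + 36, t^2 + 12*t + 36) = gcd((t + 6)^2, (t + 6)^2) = t^2 + 12*t + 36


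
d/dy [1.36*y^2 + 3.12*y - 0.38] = 2.72*y + 3.12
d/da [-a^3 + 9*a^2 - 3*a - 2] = -3*a^2 + 18*a - 3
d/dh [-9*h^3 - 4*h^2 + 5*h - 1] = -27*h^2 - 8*h + 5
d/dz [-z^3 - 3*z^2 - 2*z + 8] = -3*z^2 - 6*z - 2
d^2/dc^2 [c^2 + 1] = 2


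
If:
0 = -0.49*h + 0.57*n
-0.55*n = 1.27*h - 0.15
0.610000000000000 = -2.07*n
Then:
No Solution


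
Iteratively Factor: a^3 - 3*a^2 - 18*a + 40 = (a - 2)*(a^2 - a - 20) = (a - 5)*(a - 2)*(a + 4)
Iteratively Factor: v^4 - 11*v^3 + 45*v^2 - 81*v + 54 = (v - 3)*(v^3 - 8*v^2 + 21*v - 18) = (v - 3)*(v - 2)*(v^2 - 6*v + 9) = (v - 3)^2*(v - 2)*(v - 3)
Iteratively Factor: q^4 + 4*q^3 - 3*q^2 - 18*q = (q)*(q^3 + 4*q^2 - 3*q - 18) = q*(q - 2)*(q^2 + 6*q + 9) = q*(q - 2)*(q + 3)*(q + 3)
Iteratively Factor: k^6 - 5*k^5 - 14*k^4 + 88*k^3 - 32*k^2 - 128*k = (k)*(k^5 - 5*k^4 - 14*k^3 + 88*k^2 - 32*k - 128) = k*(k - 4)*(k^4 - k^3 - 18*k^2 + 16*k + 32) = k*(k - 4)*(k - 2)*(k^3 + k^2 - 16*k - 16) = k*(k - 4)*(k - 2)*(k + 1)*(k^2 - 16) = k*(k - 4)^2*(k - 2)*(k + 1)*(k + 4)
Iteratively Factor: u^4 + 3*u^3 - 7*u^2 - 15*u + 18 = (u + 3)*(u^3 - 7*u + 6) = (u + 3)^2*(u^2 - 3*u + 2) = (u - 1)*(u + 3)^2*(u - 2)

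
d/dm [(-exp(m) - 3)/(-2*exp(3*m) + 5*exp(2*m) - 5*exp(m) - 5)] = (-(exp(m) + 3)*(6*exp(2*m) - 10*exp(m) + 5) + 2*exp(3*m) - 5*exp(2*m) + 5*exp(m) + 5)*exp(m)/(2*exp(3*m) - 5*exp(2*m) + 5*exp(m) + 5)^2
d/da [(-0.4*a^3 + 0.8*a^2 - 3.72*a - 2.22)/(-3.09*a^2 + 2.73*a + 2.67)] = (1.236*a^4 - 2.184*a^3 - 12.5148*a^2 - 9.4476*a - 3.8718)/(9.5481*a^4 - 16.8714*a^3 - 9.0477*a^2 + 14.5782*a + 7.1289)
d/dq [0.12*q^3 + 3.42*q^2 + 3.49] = q*(0.36*q + 6.84)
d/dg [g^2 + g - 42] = 2*g + 1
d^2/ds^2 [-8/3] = 0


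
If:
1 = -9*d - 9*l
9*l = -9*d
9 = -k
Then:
No Solution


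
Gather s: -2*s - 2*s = -4*s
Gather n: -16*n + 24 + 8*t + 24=-16*n + 8*t + 48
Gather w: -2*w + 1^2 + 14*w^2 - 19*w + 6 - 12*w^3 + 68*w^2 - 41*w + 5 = -12*w^3 + 82*w^2 - 62*w + 12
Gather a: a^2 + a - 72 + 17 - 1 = a^2 + a - 56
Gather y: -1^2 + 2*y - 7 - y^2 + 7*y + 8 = -y^2 + 9*y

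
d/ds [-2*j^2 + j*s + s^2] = j + 2*s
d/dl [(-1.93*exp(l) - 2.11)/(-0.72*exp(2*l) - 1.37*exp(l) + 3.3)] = (-(1.44*exp(l) + 1.37)*(1.93*exp(l) + 2.11) + 1.3896*exp(2*l) + 2.6441*exp(l) - 6.369)*exp(l)/(0.72*exp(2*l) + 1.37*exp(l) - 3.3)^2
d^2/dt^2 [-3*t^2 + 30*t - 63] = -6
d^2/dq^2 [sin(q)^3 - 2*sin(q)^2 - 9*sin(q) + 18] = -9*sin(q)^3 + 8*sin(q)^2 + 15*sin(q) - 4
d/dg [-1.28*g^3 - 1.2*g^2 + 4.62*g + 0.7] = -3.84*g^2 - 2.4*g + 4.62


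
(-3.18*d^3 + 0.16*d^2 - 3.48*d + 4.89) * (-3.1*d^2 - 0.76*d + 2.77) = 9.858*d^5 + 1.9208*d^4 + 1.8578*d^3 - 12.071*d^2 - 13.356*d + 13.5453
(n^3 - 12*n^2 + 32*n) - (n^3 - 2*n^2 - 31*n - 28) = -10*n^2 + 63*n + 28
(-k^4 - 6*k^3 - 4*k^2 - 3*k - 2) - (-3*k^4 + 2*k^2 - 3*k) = 2*k^4 - 6*k^3 - 6*k^2 - 2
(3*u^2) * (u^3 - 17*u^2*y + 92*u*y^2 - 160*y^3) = 3*u^5 - 51*u^4*y + 276*u^3*y^2 - 480*u^2*y^3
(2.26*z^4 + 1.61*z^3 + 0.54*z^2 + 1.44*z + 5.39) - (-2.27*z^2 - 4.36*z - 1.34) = 2.26*z^4 + 1.61*z^3 + 2.81*z^2 + 5.8*z + 6.73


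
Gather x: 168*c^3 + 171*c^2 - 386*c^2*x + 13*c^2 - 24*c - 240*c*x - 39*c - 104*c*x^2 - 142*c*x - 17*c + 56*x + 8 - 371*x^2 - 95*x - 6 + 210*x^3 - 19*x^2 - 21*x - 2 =168*c^3 + 184*c^2 - 80*c + 210*x^3 + x^2*(-104*c - 390) + x*(-386*c^2 - 382*c - 60)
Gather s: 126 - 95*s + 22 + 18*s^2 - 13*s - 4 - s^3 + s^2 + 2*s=-s^3 + 19*s^2 - 106*s + 144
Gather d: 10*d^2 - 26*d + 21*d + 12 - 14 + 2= 10*d^2 - 5*d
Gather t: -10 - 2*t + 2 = -2*t - 8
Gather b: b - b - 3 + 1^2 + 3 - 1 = 0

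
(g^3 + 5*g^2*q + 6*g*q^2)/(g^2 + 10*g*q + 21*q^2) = g*(g + 2*q)/(g + 7*q)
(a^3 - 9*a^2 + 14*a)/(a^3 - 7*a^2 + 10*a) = (a - 7)/(a - 5)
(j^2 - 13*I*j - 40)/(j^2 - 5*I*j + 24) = (j - 5*I)/(j + 3*I)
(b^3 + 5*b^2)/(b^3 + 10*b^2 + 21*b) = b*(b + 5)/(b^2 + 10*b + 21)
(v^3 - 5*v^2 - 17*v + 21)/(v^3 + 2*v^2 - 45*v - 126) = (v - 1)/(v + 6)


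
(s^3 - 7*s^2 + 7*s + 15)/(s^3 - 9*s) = (s^2 - 4*s - 5)/(s*(s + 3))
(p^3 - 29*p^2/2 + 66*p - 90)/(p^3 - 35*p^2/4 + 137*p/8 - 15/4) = 4*(p - 6)/(4*p - 1)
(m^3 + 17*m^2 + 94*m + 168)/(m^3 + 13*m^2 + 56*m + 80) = (m^2 + 13*m + 42)/(m^2 + 9*m + 20)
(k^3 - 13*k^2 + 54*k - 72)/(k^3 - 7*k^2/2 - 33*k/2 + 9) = 2*(k^2 - 7*k + 12)/(2*k^2 + 5*k - 3)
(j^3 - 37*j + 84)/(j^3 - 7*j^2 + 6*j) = (j^3 - 37*j + 84)/(j*(j^2 - 7*j + 6))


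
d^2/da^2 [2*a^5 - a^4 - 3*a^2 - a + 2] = 40*a^3 - 12*a^2 - 6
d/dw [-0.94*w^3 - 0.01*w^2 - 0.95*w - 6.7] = -2.82*w^2 - 0.02*w - 0.95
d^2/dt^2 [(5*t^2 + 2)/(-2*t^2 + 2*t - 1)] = 2*(-20*t^3 + 6*t^2 + 24*t - 9)/(8*t^6 - 24*t^5 + 36*t^4 - 32*t^3 + 18*t^2 - 6*t + 1)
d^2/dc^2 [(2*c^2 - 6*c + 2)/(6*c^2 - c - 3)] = 4*(-102*c^3 + 162*c^2 - 180*c + 37)/(216*c^6 - 108*c^5 - 306*c^4 + 107*c^3 + 153*c^2 - 27*c - 27)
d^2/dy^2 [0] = 0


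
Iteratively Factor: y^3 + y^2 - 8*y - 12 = (y + 2)*(y^2 - y - 6) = (y + 2)^2*(y - 3)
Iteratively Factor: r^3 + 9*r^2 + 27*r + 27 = (r + 3)*(r^2 + 6*r + 9) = (r + 3)^2*(r + 3)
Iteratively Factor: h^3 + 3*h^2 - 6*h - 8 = (h - 2)*(h^2 + 5*h + 4) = (h - 2)*(h + 4)*(h + 1)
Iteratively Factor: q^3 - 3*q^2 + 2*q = (q)*(q^2 - 3*q + 2) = q*(q - 2)*(q - 1)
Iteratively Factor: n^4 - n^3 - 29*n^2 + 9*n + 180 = (n - 3)*(n^3 + 2*n^2 - 23*n - 60) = (n - 3)*(n + 3)*(n^2 - n - 20) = (n - 5)*(n - 3)*(n + 3)*(n + 4)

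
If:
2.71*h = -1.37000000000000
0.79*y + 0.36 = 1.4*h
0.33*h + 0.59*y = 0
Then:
No Solution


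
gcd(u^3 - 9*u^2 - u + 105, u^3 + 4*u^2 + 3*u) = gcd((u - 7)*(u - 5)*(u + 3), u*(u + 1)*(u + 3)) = u + 3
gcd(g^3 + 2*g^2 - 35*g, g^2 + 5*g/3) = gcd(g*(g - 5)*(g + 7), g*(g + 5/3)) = g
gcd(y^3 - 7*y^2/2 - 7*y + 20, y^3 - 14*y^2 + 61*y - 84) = y - 4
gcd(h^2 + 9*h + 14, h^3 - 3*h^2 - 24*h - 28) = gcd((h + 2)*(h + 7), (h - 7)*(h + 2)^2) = h + 2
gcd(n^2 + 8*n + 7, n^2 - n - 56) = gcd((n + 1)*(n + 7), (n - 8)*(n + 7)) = n + 7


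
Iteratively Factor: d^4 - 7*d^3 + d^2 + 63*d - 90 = (d - 2)*(d^3 - 5*d^2 - 9*d + 45) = (d - 2)*(d + 3)*(d^2 - 8*d + 15) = (d - 3)*(d - 2)*(d + 3)*(d - 5)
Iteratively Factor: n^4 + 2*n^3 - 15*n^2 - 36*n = (n + 3)*(n^3 - n^2 - 12*n) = (n - 4)*(n + 3)*(n^2 + 3*n) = n*(n - 4)*(n + 3)*(n + 3)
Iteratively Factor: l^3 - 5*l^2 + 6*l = (l - 2)*(l^2 - 3*l) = l*(l - 2)*(l - 3)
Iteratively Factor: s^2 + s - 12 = (s - 3)*(s + 4)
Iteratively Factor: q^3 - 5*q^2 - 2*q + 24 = (q + 2)*(q^2 - 7*q + 12) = (q - 4)*(q + 2)*(q - 3)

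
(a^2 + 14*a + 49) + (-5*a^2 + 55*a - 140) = -4*a^2 + 69*a - 91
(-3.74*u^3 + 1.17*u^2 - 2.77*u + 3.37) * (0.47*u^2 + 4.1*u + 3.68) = -1.7578*u^5 - 14.7841*u^4 - 10.2681*u^3 - 5.4675*u^2 + 3.6234*u + 12.4016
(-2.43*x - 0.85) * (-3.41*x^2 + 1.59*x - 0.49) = 8.2863*x^3 - 0.965200000000001*x^2 - 0.1608*x + 0.4165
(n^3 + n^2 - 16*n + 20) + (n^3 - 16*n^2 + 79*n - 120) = 2*n^3 - 15*n^2 + 63*n - 100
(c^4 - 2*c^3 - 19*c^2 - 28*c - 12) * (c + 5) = c^5 + 3*c^4 - 29*c^3 - 123*c^2 - 152*c - 60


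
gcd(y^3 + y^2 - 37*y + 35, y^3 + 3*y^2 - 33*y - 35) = y^2 + 2*y - 35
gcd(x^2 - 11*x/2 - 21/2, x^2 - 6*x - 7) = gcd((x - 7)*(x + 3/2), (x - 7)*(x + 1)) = x - 7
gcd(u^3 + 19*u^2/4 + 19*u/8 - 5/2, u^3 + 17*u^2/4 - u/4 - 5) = u^2 + 21*u/4 + 5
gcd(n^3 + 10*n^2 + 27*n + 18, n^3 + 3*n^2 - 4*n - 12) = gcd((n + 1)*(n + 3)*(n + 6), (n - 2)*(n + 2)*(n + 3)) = n + 3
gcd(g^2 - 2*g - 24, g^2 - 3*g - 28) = g + 4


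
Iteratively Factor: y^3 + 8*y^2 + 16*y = (y)*(y^2 + 8*y + 16) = y*(y + 4)*(y + 4)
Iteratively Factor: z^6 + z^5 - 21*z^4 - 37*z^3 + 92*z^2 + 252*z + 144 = (z + 2)*(z^5 - z^4 - 19*z^3 + z^2 + 90*z + 72) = (z + 1)*(z + 2)*(z^4 - 2*z^3 - 17*z^2 + 18*z + 72) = (z + 1)*(z + 2)^2*(z^3 - 4*z^2 - 9*z + 36) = (z - 4)*(z + 1)*(z + 2)^2*(z^2 - 9) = (z - 4)*(z - 3)*(z + 1)*(z + 2)^2*(z + 3)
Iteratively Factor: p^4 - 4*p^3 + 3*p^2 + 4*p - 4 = (p - 1)*(p^3 - 3*p^2 + 4) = (p - 2)*(p - 1)*(p^2 - p - 2) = (p - 2)^2*(p - 1)*(p + 1)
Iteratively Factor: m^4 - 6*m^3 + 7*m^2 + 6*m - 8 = (m - 2)*(m^3 - 4*m^2 - m + 4) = (m - 2)*(m - 1)*(m^2 - 3*m - 4) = (m - 4)*(m - 2)*(m - 1)*(m + 1)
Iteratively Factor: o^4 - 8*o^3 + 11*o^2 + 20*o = (o - 5)*(o^3 - 3*o^2 - 4*o) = o*(o - 5)*(o^2 - 3*o - 4) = o*(o - 5)*(o - 4)*(o + 1)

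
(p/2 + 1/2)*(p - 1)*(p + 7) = p^3/2 + 7*p^2/2 - p/2 - 7/2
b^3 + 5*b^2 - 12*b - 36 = (b - 3)*(b + 2)*(b + 6)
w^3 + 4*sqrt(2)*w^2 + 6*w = w*(w + sqrt(2))*(w + 3*sqrt(2))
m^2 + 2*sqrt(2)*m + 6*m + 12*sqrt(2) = (m + 6)*(m + 2*sqrt(2))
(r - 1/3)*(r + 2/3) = r^2 + r/3 - 2/9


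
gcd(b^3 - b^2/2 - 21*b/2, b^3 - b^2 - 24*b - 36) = b + 3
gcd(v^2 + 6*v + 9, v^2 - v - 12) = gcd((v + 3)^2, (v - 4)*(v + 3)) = v + 3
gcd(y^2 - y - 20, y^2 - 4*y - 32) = y + 4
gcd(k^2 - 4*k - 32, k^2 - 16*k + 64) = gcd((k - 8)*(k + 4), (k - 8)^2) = k - 8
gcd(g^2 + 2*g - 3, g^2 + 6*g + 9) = g + 3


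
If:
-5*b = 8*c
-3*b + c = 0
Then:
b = 0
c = 0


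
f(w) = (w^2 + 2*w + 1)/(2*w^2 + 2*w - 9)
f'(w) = (-4*w - 2)*(w^2 + 2*w + 1)/(2*w^2 + 2*w - 9)^2 + (2*w + 2)/(2*w^2 + 2*w - 9)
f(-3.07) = 1.16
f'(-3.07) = 2.08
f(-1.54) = -0.04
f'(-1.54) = 0.17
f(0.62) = -0.38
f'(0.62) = -0.70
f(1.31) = -1.81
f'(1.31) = -6.01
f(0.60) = -0.36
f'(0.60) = -0.68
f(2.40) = 1.58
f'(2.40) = -1.57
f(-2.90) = 1.79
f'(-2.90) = 6.61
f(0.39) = -0.24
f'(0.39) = -0.46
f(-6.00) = 0.49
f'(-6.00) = 0.02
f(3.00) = 1.07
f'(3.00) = -0.46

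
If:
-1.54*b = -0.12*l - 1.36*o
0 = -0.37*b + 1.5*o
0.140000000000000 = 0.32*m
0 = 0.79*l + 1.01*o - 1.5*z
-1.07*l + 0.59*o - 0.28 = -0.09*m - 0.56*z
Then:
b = -0.03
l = -0.32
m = 0.44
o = -0.01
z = -0.17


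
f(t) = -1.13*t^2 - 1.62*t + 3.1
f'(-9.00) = 18.72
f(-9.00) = -73.85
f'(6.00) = -15.18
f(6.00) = -47.30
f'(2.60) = -7.50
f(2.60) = -8.75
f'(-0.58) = -0.31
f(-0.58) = 3.66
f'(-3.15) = 5.50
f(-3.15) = -3.01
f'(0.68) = -3.16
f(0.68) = 1.48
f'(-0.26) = -1.03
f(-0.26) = 3.44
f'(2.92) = -8.22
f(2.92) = -11.27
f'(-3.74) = 6.83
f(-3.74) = -6.65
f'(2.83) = -8.02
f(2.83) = -10.53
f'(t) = -2.26*t - 1.62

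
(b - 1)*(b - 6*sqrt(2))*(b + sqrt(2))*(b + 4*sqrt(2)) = b^4 - sqrt(2)*b^3 - b^3 - 52*b^2 + sqrt(2)*b^2 - 48*sqrt(2)*b + 52*b + 48*sqrt(2)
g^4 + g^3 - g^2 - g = g*(g - 1)*(g + 1)^2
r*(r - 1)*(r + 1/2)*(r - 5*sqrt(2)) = r^4 - 5*sqrt(2)*r^3 - r^3/2 - r^2/2 + 5*sqrt(2)*r^2/2 + 5*sqrt(2)*r/2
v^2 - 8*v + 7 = (v - 7)*(v - 1)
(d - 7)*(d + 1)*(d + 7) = d^3 + d^2 - 49*d - 49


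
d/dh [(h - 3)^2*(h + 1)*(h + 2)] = 4*h^3 - 9*h^2 - 14*h + 15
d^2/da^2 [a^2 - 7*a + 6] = 2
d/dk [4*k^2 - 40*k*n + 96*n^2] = 8*k - 40*n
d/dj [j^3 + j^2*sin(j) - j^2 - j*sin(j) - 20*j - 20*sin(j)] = j^2*cos(j) + 3*j^2 + 2*j*sin(j) - j*cos(j) - 2*j - sin(j) - 20*cos(j) - 20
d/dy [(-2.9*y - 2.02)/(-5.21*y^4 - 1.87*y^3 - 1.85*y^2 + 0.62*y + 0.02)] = (-45.327*y^4 - 52.9428*y^3 - 16.6972*y^2 - 7.474*y + 1.1944)/(27.1441*y^8 + 19.4854*y^7 + 22.7739*y^6 + 0.458600000000001*y^5 + 0.8953*y^4 - 2.3688*y^3 + 0.3104*y^2 + 0.0248*y + 0.0004)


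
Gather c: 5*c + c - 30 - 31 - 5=6*c - 66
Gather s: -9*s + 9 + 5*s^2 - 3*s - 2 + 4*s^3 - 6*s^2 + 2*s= 4*s^3 - s^2 - 10*s + 7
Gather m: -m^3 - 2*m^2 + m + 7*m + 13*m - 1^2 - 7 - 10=-m^3 - 2*m^2 + 21*m - 18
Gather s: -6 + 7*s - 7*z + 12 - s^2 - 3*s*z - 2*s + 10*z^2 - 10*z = -s^2 + s*(5 - 3*z) + 10*z^2 - 17*z + 6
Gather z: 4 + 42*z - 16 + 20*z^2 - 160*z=20*z^2 - 118*z - 12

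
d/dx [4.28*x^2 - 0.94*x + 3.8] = 8.56*x - 0.94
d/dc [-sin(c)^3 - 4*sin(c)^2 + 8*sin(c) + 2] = (-3*sin(c)^2 - 8*sin(c) + 8)*cos(c)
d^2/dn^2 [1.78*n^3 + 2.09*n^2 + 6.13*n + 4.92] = 10.68*n + 4.18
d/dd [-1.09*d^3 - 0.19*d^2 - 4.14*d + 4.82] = -3.27*d^2 - 0.38*d - 4.14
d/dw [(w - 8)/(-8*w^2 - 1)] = (-8*w^2 + 16*w*(w - 8) - 1)/(8*w^2 + 1)^2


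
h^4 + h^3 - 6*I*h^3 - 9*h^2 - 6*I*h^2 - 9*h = h*(h + 1)*(h - 3*I)^2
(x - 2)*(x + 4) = x^2 + 2*x - 8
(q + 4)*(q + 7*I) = q^2 + 4*q + 7*I*q + 28*I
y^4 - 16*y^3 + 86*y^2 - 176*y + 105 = (y - 7)*(y - 5)*(y - 3)*(y - 1)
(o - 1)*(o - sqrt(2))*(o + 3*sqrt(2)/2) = o^3 - o^2 + sqrt(2)*o^2/2 - 3*o - sqrt(2)*o/2 + 3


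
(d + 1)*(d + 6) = d^2 + 7*d + 6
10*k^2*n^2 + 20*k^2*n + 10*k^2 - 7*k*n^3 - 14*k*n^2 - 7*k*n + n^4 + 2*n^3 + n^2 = (-5*k + n)*(-2*k + n)*(n + 1)^2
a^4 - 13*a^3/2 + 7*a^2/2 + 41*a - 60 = (a - 4)*(a - 3)*(a - 2)*(a + 5/2)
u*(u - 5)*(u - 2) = u^3 - 7*u^2 + 10*u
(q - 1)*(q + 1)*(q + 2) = q^3 + 2*q^2 - q - 2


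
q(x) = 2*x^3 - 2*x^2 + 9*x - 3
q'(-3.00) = 75.00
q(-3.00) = -102.00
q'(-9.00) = 531.00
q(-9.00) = -1704.00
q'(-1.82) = 36.15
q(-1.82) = -38.06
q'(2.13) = 27.70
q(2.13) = 26.42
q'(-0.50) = 12.50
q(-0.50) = -8.25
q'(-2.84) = 68.75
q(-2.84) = -90.50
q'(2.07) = 26.43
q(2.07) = 24.80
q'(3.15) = 55.94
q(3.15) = 68.02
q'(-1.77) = 34.88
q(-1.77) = -36.29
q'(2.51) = 36.76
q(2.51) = 38.62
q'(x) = 6*x^2 - 4*x + 9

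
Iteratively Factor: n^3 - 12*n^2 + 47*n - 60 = (n - 4)*(n^2 - 8*n + 15) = (n - 5)*(n - 4)*(n - 3)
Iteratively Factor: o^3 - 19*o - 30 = (o - 5)*(o^2 + 5*o + 6) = (o - 5)*(o + 3)*(o + 2)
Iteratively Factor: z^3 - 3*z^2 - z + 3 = (z - 1)*(z^2 - 2*z - 3) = (z - 1)*(z + 1)*(z - 3)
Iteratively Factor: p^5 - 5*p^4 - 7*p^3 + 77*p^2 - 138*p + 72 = (p - 3)*(p^4 - 2*p^3 - 13*p^2 + 38*p - 24) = (p - 3)*(p - 1)*(p^3 - p^2 - 14*p + 24) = (p - 3)*(p - 1)*(p + 4)*(p^2 - 5*p + 6) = (p - 3)*(p - 2)*(p - 1)*(p + 4)*(p - 3)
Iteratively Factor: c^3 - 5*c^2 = (c)*(c^2 - 5*c) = c*(c - 5)*(c)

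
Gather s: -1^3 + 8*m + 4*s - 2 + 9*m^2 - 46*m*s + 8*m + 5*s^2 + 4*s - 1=9*m^2 + 16*m + 5*s^2 + s*(8 - 46*m) - 4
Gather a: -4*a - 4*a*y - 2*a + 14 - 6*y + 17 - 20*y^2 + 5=a*(-4*y - 6) - 20*y^2 - 6*y + 36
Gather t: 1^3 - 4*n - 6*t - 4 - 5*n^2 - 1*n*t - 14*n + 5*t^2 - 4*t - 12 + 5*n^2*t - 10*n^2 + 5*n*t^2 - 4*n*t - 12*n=-15*n^2 - 30*n + t^2*(5*n + 5) + t*(5*n^2 - 5*n - 10) - 15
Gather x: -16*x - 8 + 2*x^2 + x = 2*x^2 - 15*x - 8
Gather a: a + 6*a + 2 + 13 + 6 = 7*a + 21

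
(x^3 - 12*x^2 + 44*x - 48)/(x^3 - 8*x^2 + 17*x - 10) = (x^2 - 10*x + 24)/(x^2 - 6*x + 5)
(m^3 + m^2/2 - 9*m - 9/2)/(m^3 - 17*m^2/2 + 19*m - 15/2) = (2*m^2 + 7*m + 3)/(2*m^2 - 11*m + 5)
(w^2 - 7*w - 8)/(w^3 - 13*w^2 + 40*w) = (w + 1)/(w*(w - 5))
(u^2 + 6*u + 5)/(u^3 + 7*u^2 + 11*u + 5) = 1/(u + 1)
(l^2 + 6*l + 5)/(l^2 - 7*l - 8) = (l + 5)/(l - 8)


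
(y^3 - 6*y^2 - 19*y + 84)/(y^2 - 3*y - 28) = y - 3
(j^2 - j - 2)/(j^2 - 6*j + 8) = (j + 1)/(j - 4)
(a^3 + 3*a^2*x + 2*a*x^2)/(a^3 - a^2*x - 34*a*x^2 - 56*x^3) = a*(-a - x)/(-a^2 + 3*a*x + 28*x^2)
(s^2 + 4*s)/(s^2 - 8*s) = (s + 4)/(s - 8)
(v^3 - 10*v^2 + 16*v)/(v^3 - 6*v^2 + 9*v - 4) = v*(v^2 - 10*v + 16)/(v^3 - 6*v^2 + 9*v - 4)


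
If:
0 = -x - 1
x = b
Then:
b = -1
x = -1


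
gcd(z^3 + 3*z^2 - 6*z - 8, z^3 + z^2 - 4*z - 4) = z^2 - z - 2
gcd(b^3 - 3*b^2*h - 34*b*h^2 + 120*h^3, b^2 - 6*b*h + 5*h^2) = b - 5*h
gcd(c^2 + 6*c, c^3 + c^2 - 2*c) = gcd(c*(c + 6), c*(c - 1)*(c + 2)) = c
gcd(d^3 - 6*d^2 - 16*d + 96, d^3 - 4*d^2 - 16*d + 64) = d^2 - 16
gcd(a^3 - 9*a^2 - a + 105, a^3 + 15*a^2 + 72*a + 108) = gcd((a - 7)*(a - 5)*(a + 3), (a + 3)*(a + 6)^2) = a + 3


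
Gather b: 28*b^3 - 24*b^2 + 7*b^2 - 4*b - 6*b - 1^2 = 28*b^3 - 17*b^2 - 10*b - 1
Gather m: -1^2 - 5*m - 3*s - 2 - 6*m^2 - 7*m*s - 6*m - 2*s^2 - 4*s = -6*m^2 + m*(-7*s - 11) - 2*s^2 - 7*s - 3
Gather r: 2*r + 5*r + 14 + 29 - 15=7*r + 28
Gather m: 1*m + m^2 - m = m^2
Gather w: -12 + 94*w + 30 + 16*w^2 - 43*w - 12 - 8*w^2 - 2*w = 8*w^2 + 49*w + 6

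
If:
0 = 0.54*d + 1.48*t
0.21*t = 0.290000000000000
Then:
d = -3.78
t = 1.38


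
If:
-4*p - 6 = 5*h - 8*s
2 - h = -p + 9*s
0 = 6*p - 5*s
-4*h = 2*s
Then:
No Solution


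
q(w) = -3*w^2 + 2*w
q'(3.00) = -16.00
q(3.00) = -21.00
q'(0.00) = 2.00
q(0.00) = 0.00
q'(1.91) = -9.46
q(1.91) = -7.12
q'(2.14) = -10.84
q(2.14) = -9.46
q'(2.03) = -10.18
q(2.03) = -8.30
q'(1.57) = -7.42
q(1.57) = -4.25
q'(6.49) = -36.94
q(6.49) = -113.38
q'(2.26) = -11.56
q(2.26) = -10.80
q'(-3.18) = 21.08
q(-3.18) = -36.70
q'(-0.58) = 5.48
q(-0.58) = -2.17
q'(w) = 2 - 6*w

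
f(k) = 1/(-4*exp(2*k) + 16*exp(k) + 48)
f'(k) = (8*exp(2*k) - 16*exp(k))/(-4*exp(2*k) + 16*exp(k) + 48)^2 = (exp(k) - 2)*exp(k)/(2*(-exp(2*k) + 4*exp(k) + 12)^2)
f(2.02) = -0.02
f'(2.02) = 0.10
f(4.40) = -0.00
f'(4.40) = 0.00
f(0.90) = 0.02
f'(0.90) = 0.00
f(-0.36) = 0.02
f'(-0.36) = -0.00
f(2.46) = -0.00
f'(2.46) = 0.01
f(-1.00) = 0.02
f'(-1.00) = -0.00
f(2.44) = -0.00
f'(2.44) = 0.01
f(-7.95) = 0.02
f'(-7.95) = -0.00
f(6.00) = 0.00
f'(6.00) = 0.00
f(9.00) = 0.00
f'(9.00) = 0.00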